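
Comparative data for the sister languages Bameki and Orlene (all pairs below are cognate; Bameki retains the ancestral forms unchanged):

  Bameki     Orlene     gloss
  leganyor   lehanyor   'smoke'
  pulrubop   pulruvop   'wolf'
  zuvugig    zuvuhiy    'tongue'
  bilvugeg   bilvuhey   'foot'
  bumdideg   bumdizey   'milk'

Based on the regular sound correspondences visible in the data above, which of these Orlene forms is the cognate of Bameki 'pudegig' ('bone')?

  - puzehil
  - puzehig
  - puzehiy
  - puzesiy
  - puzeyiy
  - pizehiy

puzehiy

bumdideg ~ bumdizey — Bameki d corresponds to Orlene z between vowels (before a front vowel).
zuvugig ~ zuvuhiy — Bameki g corresponds to Orlene h between vowels (before a front vowel).
zuvugig ~ zuvuhiy, bilvugeg ~ bilvuhey — Bameki g corresponds to Orlene y word-finally.
Applying these to Bameki 'pudegig':
  pudegig → puzegig   (d→z between vowels (before a front vowel))
  puzegig → puzehig   (g→h between vowels (before a front vowel))
  puzehig → puzehiy   (g→y word-finally)
So the Orlene cognate is 'puzehiy'.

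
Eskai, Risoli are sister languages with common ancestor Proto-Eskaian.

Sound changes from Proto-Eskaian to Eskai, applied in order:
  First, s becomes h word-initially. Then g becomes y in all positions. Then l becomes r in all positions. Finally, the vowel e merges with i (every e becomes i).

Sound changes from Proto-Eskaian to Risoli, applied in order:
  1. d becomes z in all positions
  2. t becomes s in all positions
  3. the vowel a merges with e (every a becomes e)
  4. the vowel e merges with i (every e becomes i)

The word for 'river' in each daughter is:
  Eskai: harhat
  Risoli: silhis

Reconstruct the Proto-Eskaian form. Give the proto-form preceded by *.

Position 5: Eskai has a, Risoli has i. Eskai preserves a here (none of its changes turn any other segment into a), so the proto-segment is *a.
Position 2: Eskai has a, Risoli has i. Eskai preserves a here (none of its changes turn any other segment into a), so the proto-segment is *a.
Position 1: Eskai has h, Risoli has s. Taking the neighbouring segments as reconstructed: Eskai h could go back to *s or *h; Risoli s could go back to *t or *s — the one source consistent with every daughter is *s.
This points to *salhat. Verify forward in each daughter:
Eskai: *salhat
  salhat → halhat   [debuccalisation]
  halhat (rule 2 does not apply)
  halhat → harhat   [unconditioned shift]
  harhat (rule 4 does not apply)
  giving Eskai harhat.
Risoli: *salhat
  salhat (rule 1 does not apply)
  salhat → salhas   [unconditioned shift]
  salhas → selhes   [vowel merger]
  selhes → silhis   [vowel merger]
  giving Risoli silhis.
Only *salhat yields all of Eskai harhat, Risoli silhis.

*salhat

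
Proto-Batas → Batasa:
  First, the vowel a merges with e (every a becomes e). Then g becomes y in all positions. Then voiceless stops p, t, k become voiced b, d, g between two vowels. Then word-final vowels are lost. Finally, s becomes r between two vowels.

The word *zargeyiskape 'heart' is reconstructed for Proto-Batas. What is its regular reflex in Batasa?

zeryeyiskeb

Batasa: *zargeyiskape
  zargeyiskape → zergeyiskepe   [vowel merger]
  zergeyiskepe → zeryeyiskepe   [unconditioned shift]
  zeryeyiskepe → zeryeyiskebe   [intervocalic voicing]
  zeryeyiskebe → zeryeyiskeb   [apocope]
  zeryeyiskeb (rule 5 does not apply)
  giving Batasa zeryeyiskeb.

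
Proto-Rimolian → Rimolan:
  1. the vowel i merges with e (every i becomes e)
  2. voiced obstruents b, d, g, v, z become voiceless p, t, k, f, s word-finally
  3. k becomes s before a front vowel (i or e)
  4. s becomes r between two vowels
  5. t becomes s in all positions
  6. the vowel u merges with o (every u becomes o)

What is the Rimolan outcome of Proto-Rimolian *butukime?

Rimolan: start from *butukime.
  rule 1 (vowel merger): butukime → butukeme
  rule 2: no change — butukeme
  rule 3 (palatalisation): butukeme → butuseme
  rule 4 (rhotacism): butuseme → butureme
  rule 5 (unconditioned shift): butureme → busureme
  rule 6 (vowel merger): busureme → bosoreme
  ⇒ Rimolan bosoreme

bosoreme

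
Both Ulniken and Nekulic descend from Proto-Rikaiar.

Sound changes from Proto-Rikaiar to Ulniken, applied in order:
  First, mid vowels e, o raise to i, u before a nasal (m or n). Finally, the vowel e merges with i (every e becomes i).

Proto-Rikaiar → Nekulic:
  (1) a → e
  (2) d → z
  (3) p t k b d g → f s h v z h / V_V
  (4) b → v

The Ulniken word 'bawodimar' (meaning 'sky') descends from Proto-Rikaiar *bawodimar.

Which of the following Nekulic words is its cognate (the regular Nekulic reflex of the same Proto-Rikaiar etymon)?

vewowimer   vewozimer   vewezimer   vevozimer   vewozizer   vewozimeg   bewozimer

Nekulic: start from *bawodimar.
  rule 1 (vowel merger): bawodimar → bewodimer
  rule 2 (unconditioned shift): bewodimer → bewozimer
  rule 3: no change — bewozimer
  rule 4 (unconditioned shift): bewozimer → vewozimer
  ⇒ Nekulic vewozimer

vewozimer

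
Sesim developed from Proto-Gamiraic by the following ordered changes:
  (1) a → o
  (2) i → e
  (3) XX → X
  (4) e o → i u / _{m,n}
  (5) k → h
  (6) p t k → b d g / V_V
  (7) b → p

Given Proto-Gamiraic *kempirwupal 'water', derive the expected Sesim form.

Sesim: *kempirwupal > kempirwupol > kemperwupol > kimperwupol > himperwupol > himperwubol > himperwupol  (by vowel merger, vowel merger, pre-nasal raising, unconditioned shift, intervocalic voicing, unconditioned shift)

himperwupol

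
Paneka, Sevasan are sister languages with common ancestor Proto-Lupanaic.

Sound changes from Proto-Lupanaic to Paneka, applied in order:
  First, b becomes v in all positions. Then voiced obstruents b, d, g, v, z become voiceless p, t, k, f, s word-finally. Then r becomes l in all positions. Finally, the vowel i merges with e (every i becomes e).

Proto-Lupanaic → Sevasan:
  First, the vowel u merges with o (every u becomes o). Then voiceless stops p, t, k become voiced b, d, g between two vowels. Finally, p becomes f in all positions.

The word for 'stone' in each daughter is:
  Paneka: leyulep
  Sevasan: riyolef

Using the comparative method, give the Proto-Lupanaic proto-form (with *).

*riyulep

Position 2: Paneka has e, Sevasan has i. Sevasan preserves i here (none of its changes turn any other segment into i), so the proto-segment is *i.
Position 1: Paneka has l, Sevasan has r. Sevasan preserves r here (none of its changes turn any other segment into r), so the proto-segment is *r.
Position 4: Paneka has u, Sevasan has o. Paneka preserves u here (none of its changes turn any other segment into u), so the proto-segment is *u.
Continuing position by position gives *riyulep; check it forward:
Paneka: start from *riyulep.
  rule 1: no change — riyulep
  rule 2: no change — riyulep
  rule 3 (unconditioned shift): riyulep → liyulep
  rule 4 (vowel merger): liyulep → leyulep
  ⇒ Paneka leyulep
Sevasan: *riyulep
  riyulep → riyolep   [vowel merger]
  riyolep (rule 2 does not apply)
  riyolep → riyolef   [unconditioned shift]
  giving Sevasan riyolef.
No other proto-form is consistent with every reflex, so the reconstruction is *riyulep.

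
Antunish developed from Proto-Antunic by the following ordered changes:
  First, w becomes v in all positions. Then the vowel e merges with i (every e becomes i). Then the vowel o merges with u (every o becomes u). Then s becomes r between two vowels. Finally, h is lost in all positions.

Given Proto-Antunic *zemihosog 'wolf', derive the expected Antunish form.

zimiurug

Antunish: start from *zemihosog.
  rule 1: no change — zemihosog
  rule 2 (vowel merger): zemihosog → zimihosog
  rule 3 (vowel merger): zimihosog → zimihusug
  rule 4 (rhotacism): zimihusug → zimihurug
  rule 5 (h-loss): zimihurug → zimiurug
  ⇒ Antunish zimiurug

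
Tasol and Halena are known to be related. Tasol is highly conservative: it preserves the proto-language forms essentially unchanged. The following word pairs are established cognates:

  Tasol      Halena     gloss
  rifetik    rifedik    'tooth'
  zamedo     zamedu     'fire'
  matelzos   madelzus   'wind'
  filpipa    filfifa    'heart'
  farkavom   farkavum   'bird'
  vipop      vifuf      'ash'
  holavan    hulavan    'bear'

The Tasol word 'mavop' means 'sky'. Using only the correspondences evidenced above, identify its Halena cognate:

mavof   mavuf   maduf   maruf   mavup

mavuf

vipop ~ vifuf — Tasol o corresponds to Halena u after a consonant, before a labial obstruent.
vipop ~ vifuf — Tasol p corresponds to Halena f word-finally.
Applying these to Tasol 'mavop':
  mavop → mavup   (o→u after a consonant, before a labial obstruent)
  mavup → mavuf   (p→f word-finally)
So the Halena cognate is 'mavuf'.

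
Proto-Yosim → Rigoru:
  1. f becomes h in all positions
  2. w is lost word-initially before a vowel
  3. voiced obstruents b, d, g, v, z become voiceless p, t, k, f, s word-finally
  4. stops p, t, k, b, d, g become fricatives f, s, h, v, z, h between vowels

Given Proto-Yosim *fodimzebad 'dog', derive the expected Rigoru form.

Rigoru: *fodimzebad > hodimzebad > hodimzebat > hozimzevat  (by unconditioned shift, final devoicing, intervocalic lenition)

hozimzevat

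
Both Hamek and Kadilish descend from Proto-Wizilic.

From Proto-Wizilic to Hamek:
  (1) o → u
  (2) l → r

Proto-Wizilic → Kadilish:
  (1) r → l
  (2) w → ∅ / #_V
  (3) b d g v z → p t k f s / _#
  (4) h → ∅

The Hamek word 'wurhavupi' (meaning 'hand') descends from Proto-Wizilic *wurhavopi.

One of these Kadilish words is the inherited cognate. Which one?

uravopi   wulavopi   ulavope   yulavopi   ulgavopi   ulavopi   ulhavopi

ulavopi

Kadilish: *wurhavopi
  wurhavopi → wulhavopi   [unconditioned shift]
  wulhavopi → ulhavopi   [glide loss]
  ulhavopi (rule 3 does not apply)
  ulhavopi → ulavopi   [h-loss]
  giving Kadilish ulavopi.
Only 'ulavopi' matches the regular Kadilish development of *wurhavopi.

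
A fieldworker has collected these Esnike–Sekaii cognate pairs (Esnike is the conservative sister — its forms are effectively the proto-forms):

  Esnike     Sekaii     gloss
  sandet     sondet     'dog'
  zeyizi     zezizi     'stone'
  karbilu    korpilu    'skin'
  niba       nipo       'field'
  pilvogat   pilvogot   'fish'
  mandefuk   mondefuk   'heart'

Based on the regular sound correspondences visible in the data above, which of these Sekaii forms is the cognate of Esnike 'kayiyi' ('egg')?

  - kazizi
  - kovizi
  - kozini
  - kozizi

kozizi

pilvogat ~ pilvogot — Esnike a corresponds to Sekaii o after a consonant, before a consonant other than r, m, n, p, b, f, v.
zeyizi ~ zezizi — Esnike y corresponds to Sekaii z between vowels (before a front vowel).
Applying these to Esnike 'kayiyi':
  kayiyi → koyiyi   (a→o after a consonant, before a consonant other than r, m, n, p, b, f, v)
  koyiyi → koziyi   (y→z between vowels (before a front vowel))
  koziyi → kozizi   (y→z between vowels (before a front vowel))
So the Sekaii cognate is 'kozizi'.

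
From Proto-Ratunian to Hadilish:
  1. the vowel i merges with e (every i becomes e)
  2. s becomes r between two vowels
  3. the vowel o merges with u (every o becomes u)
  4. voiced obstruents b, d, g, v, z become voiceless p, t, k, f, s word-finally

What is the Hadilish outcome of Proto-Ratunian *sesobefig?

Hadilish: start from *sesobefig.
  rule 1 (vowel merger): sesobefig → sesobefeg
  rule 2 (rhotacism): sesobefeg → serobefeg
  rule 3 (vowel merger): serobefeg → serubefeg
  rule 4 (final devoicing): serubefeg → serubefek
  ⇒ Hadilish serubefek

serubefek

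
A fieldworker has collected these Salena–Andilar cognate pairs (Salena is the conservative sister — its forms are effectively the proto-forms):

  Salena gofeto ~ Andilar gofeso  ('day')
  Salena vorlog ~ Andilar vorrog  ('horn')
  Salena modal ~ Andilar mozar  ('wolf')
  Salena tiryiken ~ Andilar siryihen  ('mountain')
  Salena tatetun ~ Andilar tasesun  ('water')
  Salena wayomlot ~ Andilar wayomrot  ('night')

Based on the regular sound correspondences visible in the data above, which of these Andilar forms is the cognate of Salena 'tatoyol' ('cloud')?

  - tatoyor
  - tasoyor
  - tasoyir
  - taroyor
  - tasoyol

gofeto ~ gofeso — Salena t corresponds to Andilar s between vowels (before a back vowel).
modal ~ mozar — Salena l corresponds to Andilar r word-finally.
Applying these to Salena 'tatoyol':
  tatoyol → tasoyol   (t→s between vowels (before a back vowel))
  tasoyol → tasoyor   (l→r word-finally)
So the Andilar cognate is 'tasoyor'.

tasoyor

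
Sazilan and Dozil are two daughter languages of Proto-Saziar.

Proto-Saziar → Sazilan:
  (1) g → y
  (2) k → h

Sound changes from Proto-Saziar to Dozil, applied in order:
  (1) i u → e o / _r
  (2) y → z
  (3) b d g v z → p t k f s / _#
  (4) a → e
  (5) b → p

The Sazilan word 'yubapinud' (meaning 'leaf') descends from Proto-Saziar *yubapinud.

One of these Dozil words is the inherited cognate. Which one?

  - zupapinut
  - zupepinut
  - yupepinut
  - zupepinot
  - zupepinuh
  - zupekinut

Dozil: start from *yubapinud.
  rule 1: no change — yubapinud
  rule 2 (unconditioned shift): yubapinud → zubapinud
  rule 3 (final devoicing): zubapinud → zubapinut
  rule 4 (vowel merger): zubapinut → zubepinut
  rule 5 (unconditioned shift): zubepinut → zupepinut
  ⇒ Dozil zupepinut
Among the options, 'zupepinut' alone shows every Dozil change applied in order.

zupepinut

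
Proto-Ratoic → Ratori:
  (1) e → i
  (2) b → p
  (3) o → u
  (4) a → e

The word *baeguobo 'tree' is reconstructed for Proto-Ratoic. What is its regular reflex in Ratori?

Ratori: start from *baeguobo.
  rule 1 (vowel merger): baeguobo → baiguobo
  rule 2 (unconditioned shift): baiguobo → paiguopo
  rule 3 (vowel merger): paiguopo → paiguupu
  rule 4 (vowel merger): paiguupu → peiguupu
  ⇒ Ratori peiguupu

peiguupu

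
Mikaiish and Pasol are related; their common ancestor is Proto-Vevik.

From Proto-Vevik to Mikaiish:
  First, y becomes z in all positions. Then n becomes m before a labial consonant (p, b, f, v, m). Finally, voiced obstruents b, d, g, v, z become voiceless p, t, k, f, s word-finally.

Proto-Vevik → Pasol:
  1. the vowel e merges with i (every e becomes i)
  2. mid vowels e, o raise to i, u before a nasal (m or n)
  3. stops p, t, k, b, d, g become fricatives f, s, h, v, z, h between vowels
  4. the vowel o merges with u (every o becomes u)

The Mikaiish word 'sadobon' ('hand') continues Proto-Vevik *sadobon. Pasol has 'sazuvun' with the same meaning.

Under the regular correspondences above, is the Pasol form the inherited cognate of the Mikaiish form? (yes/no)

Derive the expected Pasol reflex of *sadobon:
Pasol: *sadobon > sadobun > sazovun > sazuvun  (by pre-nasal raising, intervocalic lenition, vowel merger)
Pasol 'sazuvun' matches the regular reflex exactly, so the pair is cognate.

yes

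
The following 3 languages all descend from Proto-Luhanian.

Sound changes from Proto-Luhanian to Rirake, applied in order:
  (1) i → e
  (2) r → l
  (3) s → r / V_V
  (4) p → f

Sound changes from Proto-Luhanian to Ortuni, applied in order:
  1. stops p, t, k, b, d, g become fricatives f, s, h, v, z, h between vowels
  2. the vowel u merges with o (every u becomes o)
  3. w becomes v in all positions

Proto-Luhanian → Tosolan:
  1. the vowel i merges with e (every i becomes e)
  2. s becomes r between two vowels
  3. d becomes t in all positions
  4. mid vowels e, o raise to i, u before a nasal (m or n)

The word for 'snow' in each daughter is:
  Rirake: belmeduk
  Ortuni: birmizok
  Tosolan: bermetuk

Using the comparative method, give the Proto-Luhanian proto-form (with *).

Position 5: Rirake has e, Ortuni has i, Tosolan has e. Ortuni preserves i here (none of its changes turn any other segment into i), so the proto-segment is *i.
Position 3: Rirake has l, Ortuni has r, Tosolan has r. Ortuni preserves r here (none of its changes turn any other segment into r), so the proto-segment is *r.
Verify the candidate proto-form against each daughter:
Rirake: *birmiduk
  birmiduk → bermeduk   [vowel merger]
  bermeduk → belmeduk   [unconditioned shift]
  belmeduk (rule 3 does not apply)
  belmeduk (rule 4 does not apply)
  giving Rirake belmeduk.
Ortuni: *birmiduk > birmizuk > birmizok  (by intervocalic lenition, vowel merger)
Tosolan: *birmiduk > bermeduk > bermetuk  (by vowel merger, unconditioned shift)
*birmiduk is the unique common source.

*birmiduk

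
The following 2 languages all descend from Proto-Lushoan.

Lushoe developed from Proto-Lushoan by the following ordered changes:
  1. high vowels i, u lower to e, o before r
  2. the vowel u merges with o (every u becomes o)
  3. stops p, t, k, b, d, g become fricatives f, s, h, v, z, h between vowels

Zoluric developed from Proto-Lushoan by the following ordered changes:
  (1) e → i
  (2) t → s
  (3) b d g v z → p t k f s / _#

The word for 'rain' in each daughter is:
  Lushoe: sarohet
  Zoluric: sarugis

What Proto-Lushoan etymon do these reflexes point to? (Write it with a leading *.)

Position 7: Lushoe has t, Zoluric has s. Lushoe preserves t here (none of its changes turn any other segment into t), so the proto-segment is *t.
Position 6: Lushoe has e, Zoluric has i. Taking the neighbouring segments as reconstructed: Lushoe e can only go back to *e; Zoluric i could go back to *e or *i — the one source consistent with every daughter is *e.
Position 5: Lushoe has h, Zoluric has g. Zoluric preserves g here (none of its changes turn any other segment into g), so the proto-segment is *g.
Verify the candidate proto-form against each daughter:
Lushoe: *saruget > saroget > sarohet  (by vowel merger, intervocalic lenition)
Zoluric: start from *saruget.
  rule 1 (vowel merger): saruget → sarugit
  rule 2 (unconditioned shift): sarugit → sarugis
  rule 3: no change — sarugis
  ⇒ Zoluric sarugis
Only *saruget yields all of Lushoe sarohet, Zoluric sarugis.

*saruget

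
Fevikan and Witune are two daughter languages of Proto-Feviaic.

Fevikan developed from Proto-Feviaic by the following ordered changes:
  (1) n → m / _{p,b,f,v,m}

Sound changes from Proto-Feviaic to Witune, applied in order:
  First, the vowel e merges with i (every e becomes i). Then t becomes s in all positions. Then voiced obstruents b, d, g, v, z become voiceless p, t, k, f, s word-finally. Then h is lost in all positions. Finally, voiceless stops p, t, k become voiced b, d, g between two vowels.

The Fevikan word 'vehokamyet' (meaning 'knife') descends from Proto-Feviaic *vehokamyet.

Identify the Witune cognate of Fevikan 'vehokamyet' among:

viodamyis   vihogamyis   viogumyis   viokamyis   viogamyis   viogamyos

Witune: *vehokamyet
  vehokamyet → vihokamyit   [vowel merger]
  vihokamyit → vihokamyis   [unconditioned shift]
  vihokamyis (rule 3 does not apply)
  vihokamyis → viokamyis   [h-loss]
  viokamyis → viogamyis   [intervocalic voicing]
  giving Witune viogamyis.

viogamyis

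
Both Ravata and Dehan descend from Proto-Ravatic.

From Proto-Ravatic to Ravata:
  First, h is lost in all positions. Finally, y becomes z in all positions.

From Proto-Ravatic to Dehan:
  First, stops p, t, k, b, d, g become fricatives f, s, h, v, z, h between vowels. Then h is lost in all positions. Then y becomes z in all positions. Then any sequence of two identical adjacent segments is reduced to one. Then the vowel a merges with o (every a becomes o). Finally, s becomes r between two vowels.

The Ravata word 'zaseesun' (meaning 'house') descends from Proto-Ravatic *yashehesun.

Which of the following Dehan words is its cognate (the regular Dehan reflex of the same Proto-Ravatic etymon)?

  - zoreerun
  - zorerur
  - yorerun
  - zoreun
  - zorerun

Dehan: *yashehesun > yaseesun > zaseesun > zasesun > zosesun > zorerun  (by h-loss, unconditioned shift, degemination, vowel merger, rhotacism)

zorerun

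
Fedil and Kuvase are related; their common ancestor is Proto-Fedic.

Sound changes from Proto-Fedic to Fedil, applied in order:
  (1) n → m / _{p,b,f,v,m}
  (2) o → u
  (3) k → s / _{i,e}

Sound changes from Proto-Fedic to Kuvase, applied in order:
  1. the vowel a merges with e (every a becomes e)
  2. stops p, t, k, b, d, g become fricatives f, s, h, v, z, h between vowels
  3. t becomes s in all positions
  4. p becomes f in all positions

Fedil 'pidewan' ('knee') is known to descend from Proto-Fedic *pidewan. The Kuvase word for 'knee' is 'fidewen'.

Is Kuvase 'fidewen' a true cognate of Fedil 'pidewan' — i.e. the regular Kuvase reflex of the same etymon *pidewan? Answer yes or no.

Derive the expected Kuvase reflex of *pidewan:
Kuvase: start from *pidewan.
  rule 1 (vowel merger): pidewan → pidewen
  rule 2 (intervocalic lenition): pidewen → pizewen
  rule 3: no change — pizewen
  rule 4 (unconditioned shift): pizewen → fizewen
  ⇒ Kuvase fizewen
The regular Kuvase reflex would be 'fizewen', but the attested form is 'fidewen'. The correspondence is irregular, so they are not cognates (the Kuvase form has a different source).

no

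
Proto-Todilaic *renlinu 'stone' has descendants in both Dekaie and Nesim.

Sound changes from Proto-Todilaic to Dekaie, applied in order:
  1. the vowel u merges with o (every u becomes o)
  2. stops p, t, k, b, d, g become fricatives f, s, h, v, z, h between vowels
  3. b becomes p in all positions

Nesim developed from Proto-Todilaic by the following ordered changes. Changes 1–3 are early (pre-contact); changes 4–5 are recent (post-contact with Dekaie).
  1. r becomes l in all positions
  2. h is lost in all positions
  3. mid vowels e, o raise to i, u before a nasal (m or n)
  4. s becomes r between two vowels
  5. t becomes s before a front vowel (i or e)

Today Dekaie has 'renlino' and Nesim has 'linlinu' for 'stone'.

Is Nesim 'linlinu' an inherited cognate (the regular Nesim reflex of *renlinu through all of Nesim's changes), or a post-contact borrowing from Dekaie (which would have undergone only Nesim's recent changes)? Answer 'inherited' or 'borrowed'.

inherited

If inherited, *renlinu would pass through all of Nesim's changes:
Nesim: *renlinu
  renlinu → lenlinu   [unconditioned shift]
  lenlinu (rule 2 does not apply)
  lenlinu → linlinu   [pre-nasal raising]
  linlinu (rule 4 does not apply)
  linlinu (rule 5 does not apply)
  giving Nesim linlinu.
If borrowed from Dekaie 'renlino' after the early changes, it would undergo only the recent ones:
  rule 4 (rhotacism): no change (renlino)
  rule 5 (palatalisation): no change (renlino)
  ⇒ as a loan: renlino
Nesim 'linlinu' matches the inherited outcome exactly, so it is an inherited cognate, not a loan.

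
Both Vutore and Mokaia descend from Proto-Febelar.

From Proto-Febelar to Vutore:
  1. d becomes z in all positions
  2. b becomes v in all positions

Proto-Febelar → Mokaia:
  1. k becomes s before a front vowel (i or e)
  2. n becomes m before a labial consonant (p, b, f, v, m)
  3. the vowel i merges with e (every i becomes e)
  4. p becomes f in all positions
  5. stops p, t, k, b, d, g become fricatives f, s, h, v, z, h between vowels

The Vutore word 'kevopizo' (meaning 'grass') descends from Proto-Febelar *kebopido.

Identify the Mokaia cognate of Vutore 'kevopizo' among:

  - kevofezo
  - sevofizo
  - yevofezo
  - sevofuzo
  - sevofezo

sevofezo

Mokaia: *kebopido > sebopido > sebopedo > sebofedo > sevofezo  (by palatalisation, vowel merger, unconditioned shift, intervocalic lenition)
The other candidates each miss or misapply at least one Mokaia change.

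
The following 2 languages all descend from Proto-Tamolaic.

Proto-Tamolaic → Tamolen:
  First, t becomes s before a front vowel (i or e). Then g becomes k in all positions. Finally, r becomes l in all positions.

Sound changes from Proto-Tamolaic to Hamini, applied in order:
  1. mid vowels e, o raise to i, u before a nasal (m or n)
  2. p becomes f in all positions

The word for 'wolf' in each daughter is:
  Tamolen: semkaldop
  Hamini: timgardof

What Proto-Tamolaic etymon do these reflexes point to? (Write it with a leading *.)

*temgardop

Position 6: Tamolen has l, Hamini has r. Hamini preserves r here (none of its changes turn any other segment into r), so the proto-segment is *r.
Position 1: Tamolen has s, Hamini has t. Hamini preserves t here (none of its changes turn any other segment into t), so the proto-segment is *t.
Continuing position by position gives *temgardop; check it forward:
Tamolen: start from *temgardop.
  rule 1 (palatalisation): temgardop → semgardop
  rule 2 (unconditioned shift): semgardop → semkardop
  rule 3 (unconditioned shift): semkardop → semkaldop
  ⇒ Tamolen semkaldop
Hamini: *temgardop > timgardop > timgardof  (by pre-nasal raising, unconditioned shift)
Only *temgardop yields all of Tamolen semkaldop, Hamini timgardof.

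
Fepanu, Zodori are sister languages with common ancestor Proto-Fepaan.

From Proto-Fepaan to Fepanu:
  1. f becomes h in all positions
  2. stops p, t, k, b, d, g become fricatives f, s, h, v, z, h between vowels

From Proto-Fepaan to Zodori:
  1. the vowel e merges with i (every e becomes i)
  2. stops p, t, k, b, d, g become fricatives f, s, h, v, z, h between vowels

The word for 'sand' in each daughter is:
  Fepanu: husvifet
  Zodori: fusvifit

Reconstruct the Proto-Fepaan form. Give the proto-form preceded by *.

*fusvipet

Position 1: Fepanu has h, Zodori has f. Taking the neighbouring segments as reconstructed: Fepanu h could go back to *f or *h; Zodori f can only go back to *f — the one source consistent with every daughter is *f.
Position 7: Fepanu has e, Zodori has i. Fepanu preserves e here (none of its changes turn any other segment into e), so the proto-segment is *e.
Position 6: Fepanu has f, Zodori has f. In Fepanu, f can only continue *p, so the proto-segment is *p.
This points to *fusvipet. Verify forward in each daughter:
Fepanu: *fusvipet > husvipet > husvifet  (by unconditioned shift, intervocalic lenition)
Zodori: *fusvipet
  fusvipet → fusvipit   [vowel merger]
  fusvipit → fusvifit   [intervocalic lenition]
  giving Zodori fusvifit.
No other proto-form is consistent with every reflex, so the reconstruction is *fusvipet.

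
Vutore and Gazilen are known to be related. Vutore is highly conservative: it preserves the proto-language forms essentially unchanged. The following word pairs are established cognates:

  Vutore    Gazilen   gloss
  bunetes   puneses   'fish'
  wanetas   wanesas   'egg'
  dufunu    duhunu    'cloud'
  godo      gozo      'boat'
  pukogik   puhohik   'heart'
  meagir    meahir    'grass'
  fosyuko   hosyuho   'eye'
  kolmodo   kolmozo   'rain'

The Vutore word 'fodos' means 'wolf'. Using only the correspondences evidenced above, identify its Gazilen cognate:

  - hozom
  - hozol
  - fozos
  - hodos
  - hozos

hozos

fosyuko ~ hosyuho — Vutore f corresponds to Gazilen h word-initially before a back vowel.
godo ~ gozo, kolmodo ~ kolmozo — Vutore d corresponds to Gazilen z between vowels (before a back vowel).
Applying these to Vutore 'fodos':
  fodos → hodos   (f→h word-initially before a back vowel)
  hodos → hozos   (d→z between vowels (before a back vowel))
So the Gazilen cognate is 'hozos'.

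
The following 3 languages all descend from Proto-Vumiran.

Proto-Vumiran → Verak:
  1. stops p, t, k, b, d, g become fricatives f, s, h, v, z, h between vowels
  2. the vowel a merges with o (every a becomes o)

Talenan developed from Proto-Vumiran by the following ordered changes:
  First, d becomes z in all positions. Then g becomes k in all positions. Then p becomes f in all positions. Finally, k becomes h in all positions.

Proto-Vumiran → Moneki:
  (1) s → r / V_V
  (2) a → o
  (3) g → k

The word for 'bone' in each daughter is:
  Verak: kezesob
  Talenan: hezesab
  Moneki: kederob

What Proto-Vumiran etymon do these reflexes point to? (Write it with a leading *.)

Position 1: Verak has k, Talenan has h, Moneki has k. Verak preserves k here (none of its changes turn any other segment into k), so the proto-segment is *k.
Position 6: Verak has o, Talenan has a, Moneki has o. Talenan preserves a here (none of its changes turn any other segment into a), so the proto-segment is *a.
Position 3: Verak has z, Talenan has z, Moneki has d. Moneki preserves d here (none of its changes turn any other segment into d), so the proto-segment is *d.
This points to *kedesab. Verify forward in each daughter:
Verak: *kedesab
  kedesab → kezesab   [intervocalic lenition]
  kezesab → kezesob   [vowel merger]
  giving Verak kezesob.
Talenan: start from *kedesab.
  rule 1 (unconditioned shift): kedesab → kezesab
  rule 2: no change — kezesab
  rule 3: no change — kezesab
  rule 4 (unconditioned shift): kezesab → hezesab
  ⇒ Talenan hezesab
Moneki: *kedesab
  kedesab → kederab   [rhotacism]
  kederab → kederob   [vowel merger]
  kederob (rule 3 does not apply)
  giving Moneki kederob.
Only *kedesab yields all of Verak kezesob, Talenan hezesab, Moneki kederob.

*kedesab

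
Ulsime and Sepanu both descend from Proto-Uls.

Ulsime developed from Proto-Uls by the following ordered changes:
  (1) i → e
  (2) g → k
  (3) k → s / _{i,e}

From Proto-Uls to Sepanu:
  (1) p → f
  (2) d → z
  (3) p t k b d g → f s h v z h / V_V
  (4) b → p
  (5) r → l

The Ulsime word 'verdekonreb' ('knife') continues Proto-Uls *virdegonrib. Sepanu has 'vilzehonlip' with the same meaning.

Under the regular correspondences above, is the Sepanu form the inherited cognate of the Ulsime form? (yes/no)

Derive the expected Sepanu reflex of *virdegonrib:
Sepanu: *virdegonrib > virzegonrib > virzehonrib > virzehonrip > vilzehonlip  (by unconditioned shift, intervocalic lenition, unconditioned shift, unconditioned shift)
Sepanu 'vilzehonlip' matches the regular reflex exactly, so the pair is cognate.

yes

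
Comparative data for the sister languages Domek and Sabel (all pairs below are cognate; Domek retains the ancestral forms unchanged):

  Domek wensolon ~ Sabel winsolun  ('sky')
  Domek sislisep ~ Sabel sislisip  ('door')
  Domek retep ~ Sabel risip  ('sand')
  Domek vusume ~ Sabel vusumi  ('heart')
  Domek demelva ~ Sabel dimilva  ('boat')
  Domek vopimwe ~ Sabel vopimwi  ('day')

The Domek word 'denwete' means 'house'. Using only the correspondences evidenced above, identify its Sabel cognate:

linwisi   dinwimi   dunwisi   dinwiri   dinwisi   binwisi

wensolon ~ winsolun — Domek e corresponds to Sabel i after a consonant, before a nasal.
retep ~ risip, demelva ~ dimilva — Domek e corresponds to Sabel i after a consonant, before a consonant other than r, m, n, p, b, f, v.
retep ~ risip — Domek t corresponds to Sabel s between vowels (before a front vowel).
vusume ~ vusumi, vopimwe ~ vopimwi — Domek e corresponds to Sabel i word-finally.
Applying these to Domek 'denwete':
  denwete → dinwete   (e→i after a consonant, before a nasal)
  dinwete → dinwite   (e→i after a consonant, before a consonant other than r, m, n, p, b, f, v)
  dinwite → dinwise   (t→s between vowels (before a front vowel))
  dinwise → dinwisi   (e→i word-finally)
So the Sabel cognate is 'dinwisi'.

dinwisi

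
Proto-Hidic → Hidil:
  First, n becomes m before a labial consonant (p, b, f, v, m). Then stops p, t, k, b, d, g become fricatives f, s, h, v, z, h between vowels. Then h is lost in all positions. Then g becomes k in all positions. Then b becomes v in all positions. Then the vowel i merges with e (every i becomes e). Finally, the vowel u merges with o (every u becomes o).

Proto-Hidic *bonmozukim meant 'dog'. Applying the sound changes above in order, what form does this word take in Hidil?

vommozoem

Hidil: *bonmozukim
  bonmozukim → bommozukim   [nasal place assimilation]
  bommozukim → bommozuhim   [intervocalic lenition]
  bommozuhim → bommozuim   [h-loss]
  bommozuim (rule 4 does not apply)
  bommozuim → vommozuim   [unconditioned shift]
  vommozuim → vommozuem   [vowel merger]
  vommozuem → vommozoem   [vowel merger]
  giving Hidil vommozoem.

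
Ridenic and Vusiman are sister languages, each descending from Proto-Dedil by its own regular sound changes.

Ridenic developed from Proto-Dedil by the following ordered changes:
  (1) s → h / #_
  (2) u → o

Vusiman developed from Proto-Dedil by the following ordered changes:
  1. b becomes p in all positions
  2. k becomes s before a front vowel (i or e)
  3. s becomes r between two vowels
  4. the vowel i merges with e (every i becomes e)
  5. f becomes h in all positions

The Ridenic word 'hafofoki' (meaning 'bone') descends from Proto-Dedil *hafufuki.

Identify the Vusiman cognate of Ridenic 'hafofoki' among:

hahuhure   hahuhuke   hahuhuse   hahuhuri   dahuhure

Vusiman: start from *hafufuki.
  rule 1: no change — hafufuki
  rule 2 (palatalisation): hafufuki → hafufusi
  rule 3 (rhotacism): hafufusi → hafufuri
  rule 4 (vowel merger): hafufuri → hafufure
  rule 5 (unconditioned shift): hafufure → hahuhure
  ⇒ Vusiman hahuhure
Only 'hahuhure' matches the regular Vusiman development of *hafufuki.

hahuhure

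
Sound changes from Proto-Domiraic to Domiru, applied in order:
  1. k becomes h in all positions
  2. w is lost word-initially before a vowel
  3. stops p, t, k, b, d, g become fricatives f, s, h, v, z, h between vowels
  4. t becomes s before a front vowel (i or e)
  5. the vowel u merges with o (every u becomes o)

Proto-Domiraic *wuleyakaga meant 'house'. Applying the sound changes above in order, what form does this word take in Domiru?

oleyahaha

Domiru: *wuleyakaga > wuleyahaga > uleyahaga > uleyahaha > oleyahaha  (by unconditioned shift, glide loss, intervocalic lenition, vowel merger)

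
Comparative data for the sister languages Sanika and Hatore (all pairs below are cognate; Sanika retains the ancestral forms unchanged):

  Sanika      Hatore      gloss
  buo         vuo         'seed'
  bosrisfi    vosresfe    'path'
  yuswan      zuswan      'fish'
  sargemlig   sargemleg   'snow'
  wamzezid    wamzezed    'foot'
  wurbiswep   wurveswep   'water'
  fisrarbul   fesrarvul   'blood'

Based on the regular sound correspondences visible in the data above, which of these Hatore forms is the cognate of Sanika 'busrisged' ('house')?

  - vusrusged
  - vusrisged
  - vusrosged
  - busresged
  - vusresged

vusresged

buo ~ vuo — Sanika b corresponds to Hatore v word-initially before a back vowel.
bosrisfi ~ vosresfe, sargemlig ~ sargemleg — Sanika i corresponds to Hatore e after a consonant, before a consonant other than r, m, n, p, b, f, v.
Applying these to Sanika 'busrisged':
  busrisged → vusrisged   (b→v word-initially before a back vowel)
  vusrisged → vusresged   (i→e after a consonant, before a consonant other than r, m, n, p, b, f, v)
So the Hatore cognate is 'vusresged'.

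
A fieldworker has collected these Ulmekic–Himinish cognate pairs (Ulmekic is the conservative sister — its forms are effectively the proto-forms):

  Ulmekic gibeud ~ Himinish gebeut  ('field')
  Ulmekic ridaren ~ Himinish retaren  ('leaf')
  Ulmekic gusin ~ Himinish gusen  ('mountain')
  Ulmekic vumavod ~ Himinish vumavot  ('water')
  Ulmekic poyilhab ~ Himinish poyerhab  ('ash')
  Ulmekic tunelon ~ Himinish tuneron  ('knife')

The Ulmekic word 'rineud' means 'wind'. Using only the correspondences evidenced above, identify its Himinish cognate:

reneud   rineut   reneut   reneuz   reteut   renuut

reneut

gusin ~ gusen — Ulmekic i corresponds to Himinish e after a consonant, before a nasal.
gibeud ~ gebeut, vumavod ~ vumavot — Ulmekic d corresponds to Himinish t word-finally.
Applying these to Ulmekic 'rineud':
  rineud → reneud   (i→e after a consonant, before a nasal)
  reneud → reneut   (d→t word-finally)
So the Himinish cognate is 'reneut'.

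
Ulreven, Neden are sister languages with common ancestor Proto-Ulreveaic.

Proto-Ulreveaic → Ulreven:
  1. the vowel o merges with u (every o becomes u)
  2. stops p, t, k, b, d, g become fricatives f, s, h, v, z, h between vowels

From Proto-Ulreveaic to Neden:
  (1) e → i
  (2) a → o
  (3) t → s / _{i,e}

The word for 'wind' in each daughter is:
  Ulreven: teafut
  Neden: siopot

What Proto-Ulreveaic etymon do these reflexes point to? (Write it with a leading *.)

Position 3: Ulreven has a, Neden has o. Ulreven preserves a here (none of its changes turn any other segment into a), so the proto-segment is *a.
Position 4: Ulreven has f, Neden has p. Neden preserves p here (none of its changes turn any other segment into p), so the proto-segment is *p.
Position 1: Ulreven has t, Neden has s. Ulreven preserves t here (none of its changes turn any other segment into t), so the proto-segment is *t.
Verify the candidate proto-form against each daughter:
Ulreven: *teapot
  teapot → teaput   [vowel merger]
  teaput → teafut   [intervocalic lenition]
  giving Ulreven teafut.
Neden: *teapot
  teapot → tiapot   [vowel merger]
  tiapot → tiopot   [vowel merger]
  tiopot → siopot   [palatalisation]
  giving Neden siopot.
*teapot is the unique common source.

*teapot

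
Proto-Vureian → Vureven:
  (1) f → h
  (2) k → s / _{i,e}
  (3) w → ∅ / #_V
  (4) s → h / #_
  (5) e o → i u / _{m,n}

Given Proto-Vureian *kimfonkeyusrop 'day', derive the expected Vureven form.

himhunseyusrop

Vureven: start from *kimfonkeyusrop.
  rule 1 (unconditioned shift): kimfonkeyusrop → kimhonkeyusrop
  rule 2 (palatalisation): kimhonkeyusrop → simhonseyusrop
  rule 3: no change — simhonseyusrop
  rule 4 (debuccalisation): simhonseyusrop → himhonseyusrop
  rule 5 (pre-nasal raising): himhonseyusrop → himhunseyusrop
  ⇒ Vureven himhunseyusrop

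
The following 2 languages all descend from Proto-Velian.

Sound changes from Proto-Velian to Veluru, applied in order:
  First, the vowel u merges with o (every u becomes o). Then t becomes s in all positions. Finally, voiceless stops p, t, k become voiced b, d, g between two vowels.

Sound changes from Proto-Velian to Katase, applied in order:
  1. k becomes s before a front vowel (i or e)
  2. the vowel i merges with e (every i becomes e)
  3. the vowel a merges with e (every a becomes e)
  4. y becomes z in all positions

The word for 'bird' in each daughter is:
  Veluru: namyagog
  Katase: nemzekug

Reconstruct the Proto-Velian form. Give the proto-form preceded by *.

Position 2: Veluru has a, Katase has e. Veluru preserves a here (none of its changes turn any other segment into a), so the proto-segment is *a.
Position 4: Veluru has y, Katase has z. Veluru preserves y here (none of its changes turn any other segment into y), so the proto-segment is *y.
This points to *namyakug. Verify forward in each daughter:
Veluru: *namyakug > namyakog > namyagog  (by vowel merger, intervocalic voicing)
Katase: *namyakug
  namyakug (rule 1 does not apply)
  namyakug (rule 2 does not apply)
  namyakug → nemyekug   [vowel merger]
  nemyekug → nemzekug   [unconditioned shift]
  giving Katase nemzekug.
No other proto-form is consistent with every reflex, so the reconstruction is *namyakug.

*namyakug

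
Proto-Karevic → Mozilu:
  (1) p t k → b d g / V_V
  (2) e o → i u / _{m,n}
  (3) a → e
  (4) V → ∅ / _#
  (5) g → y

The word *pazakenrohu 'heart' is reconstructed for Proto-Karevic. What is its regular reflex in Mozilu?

Mozilu: start from *pazakenrohu.
  rule 1 (intervocalic voicing): pazakenrohu → pazagenrohu
  rule 2 (pre-nasal raising): pazagenrohu → pazaginrohu
  rule 3 (vowel merger): pazaginrohu → pezeginrohu
  rule 4 (apocope): pezeginrohu → pezeginroh
  rule 5 (unconditioned shift): pezeginroh → pezeyinroh
  ⇒ Mozilu pezeyinroh

pezeyinroh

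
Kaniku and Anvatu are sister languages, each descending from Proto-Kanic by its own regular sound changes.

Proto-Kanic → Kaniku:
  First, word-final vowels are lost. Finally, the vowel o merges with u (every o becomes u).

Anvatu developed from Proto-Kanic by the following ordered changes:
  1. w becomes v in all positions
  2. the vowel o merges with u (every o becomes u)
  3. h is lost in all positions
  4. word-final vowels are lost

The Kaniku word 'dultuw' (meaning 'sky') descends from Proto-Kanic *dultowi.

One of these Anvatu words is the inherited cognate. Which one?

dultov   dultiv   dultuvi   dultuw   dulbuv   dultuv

Anvatu: start from *dultowi.
  rule 1 (unconditioned shift): dultowi → dultovi
  rule 2 (vowel merger): dultovi → dultuvi
  rule 3: no change — dultuvi
  rule 4 (apocope): dultuvi → dultuv
  ⇒ Anvatu dultuv
Only 'dultuv' matches the regular Anvatu development of *dultowi.

dultuv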